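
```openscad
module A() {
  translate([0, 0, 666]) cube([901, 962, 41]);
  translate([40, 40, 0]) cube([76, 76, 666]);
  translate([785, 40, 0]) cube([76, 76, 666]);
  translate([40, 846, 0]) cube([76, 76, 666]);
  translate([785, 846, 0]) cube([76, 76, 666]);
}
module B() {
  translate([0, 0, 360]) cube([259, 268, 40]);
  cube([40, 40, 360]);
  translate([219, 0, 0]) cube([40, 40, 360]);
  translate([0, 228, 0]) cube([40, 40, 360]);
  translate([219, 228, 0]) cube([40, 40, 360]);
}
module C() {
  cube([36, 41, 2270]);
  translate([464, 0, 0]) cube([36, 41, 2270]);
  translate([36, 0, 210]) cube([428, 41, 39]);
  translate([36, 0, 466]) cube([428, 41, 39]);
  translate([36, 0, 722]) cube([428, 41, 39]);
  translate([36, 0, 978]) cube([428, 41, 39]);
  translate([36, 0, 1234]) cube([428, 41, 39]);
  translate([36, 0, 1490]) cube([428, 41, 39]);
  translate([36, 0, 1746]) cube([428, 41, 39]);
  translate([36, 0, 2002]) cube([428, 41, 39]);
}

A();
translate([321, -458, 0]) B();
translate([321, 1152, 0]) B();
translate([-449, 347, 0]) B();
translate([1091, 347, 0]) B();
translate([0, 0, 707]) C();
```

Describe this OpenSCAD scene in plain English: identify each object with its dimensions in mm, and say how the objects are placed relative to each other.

A is a table with a 901×962 mm rectangular top, 41 mm thick, top surface at z = 707 mm, supported by four 76×76 mm square legs, each inset 40 mm from the nearest pair of top edges, running from the floor.

B is a four-legged stool. The seat is 259×268 mm, 40 mm thick, top at z = 400 mm. It stands on four square legs, each 40×40 mm in cross-section, from z = 0 to the seat underside, each flush with a corner of the seat.

C is a wooden ladder with two side rails of 36×41 mm section and 2270 mm height, set 500 mm apart overall. Between them run 8 rectangular rungs (41 mm deep, 39 mm thick), front faces flush with the rails' −y face. The bottom of the first rung is 210 mm above the floor and each subsequent rung is 256 mm higher than the one below.

Four stools sit around the table at the −y, +y, −x, +x sides. The ladder is on top of the table.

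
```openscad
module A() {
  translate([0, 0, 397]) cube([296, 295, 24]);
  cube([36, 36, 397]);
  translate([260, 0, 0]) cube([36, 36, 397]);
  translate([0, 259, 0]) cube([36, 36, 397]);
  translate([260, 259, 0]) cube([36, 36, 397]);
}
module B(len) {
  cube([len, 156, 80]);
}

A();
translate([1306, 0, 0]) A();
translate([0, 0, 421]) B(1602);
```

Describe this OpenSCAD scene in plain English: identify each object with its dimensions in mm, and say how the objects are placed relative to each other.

A is a simple wooden stool: a rectangular seat 296 mm (x) by 295 mm (y), 24 mm thick, top face at z = 421 mm, on four square legs, each 36×36 mm in cross-section. The legs rest on z = 0, each flush with a corner of the seat.

B is a rectangular beam 1602 mm long (x), 156 mm deep (y), 80 mm thick (z).

The beam spans the tops of two stools placed 1010 mm apart, resting at z = 421 mm.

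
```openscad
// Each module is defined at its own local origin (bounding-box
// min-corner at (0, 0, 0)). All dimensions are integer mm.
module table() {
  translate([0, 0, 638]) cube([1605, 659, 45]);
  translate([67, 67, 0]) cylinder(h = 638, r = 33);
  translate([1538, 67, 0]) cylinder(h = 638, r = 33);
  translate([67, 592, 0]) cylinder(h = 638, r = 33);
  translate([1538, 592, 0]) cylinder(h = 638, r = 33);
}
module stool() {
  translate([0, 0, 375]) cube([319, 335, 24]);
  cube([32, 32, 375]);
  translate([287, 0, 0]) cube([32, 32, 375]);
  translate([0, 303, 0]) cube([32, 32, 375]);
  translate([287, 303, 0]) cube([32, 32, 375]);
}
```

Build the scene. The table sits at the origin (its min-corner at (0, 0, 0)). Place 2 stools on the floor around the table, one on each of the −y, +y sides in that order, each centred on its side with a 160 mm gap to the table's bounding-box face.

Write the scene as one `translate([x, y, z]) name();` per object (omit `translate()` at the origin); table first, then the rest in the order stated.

table();
translate([643, -495, 0]) stool();
translate([643, 819, 0]) stool();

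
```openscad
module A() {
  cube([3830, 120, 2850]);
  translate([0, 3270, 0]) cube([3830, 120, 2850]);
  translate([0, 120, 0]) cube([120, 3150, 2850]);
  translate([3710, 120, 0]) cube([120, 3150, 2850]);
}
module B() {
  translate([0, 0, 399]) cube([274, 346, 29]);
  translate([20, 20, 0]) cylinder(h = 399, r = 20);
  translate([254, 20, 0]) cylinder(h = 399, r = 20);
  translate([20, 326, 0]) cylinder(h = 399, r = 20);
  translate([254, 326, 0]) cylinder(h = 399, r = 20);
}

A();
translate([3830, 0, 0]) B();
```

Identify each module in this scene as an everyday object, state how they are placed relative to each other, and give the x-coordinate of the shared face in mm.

The house frame's +x face and the stool's −x face are both at x = 3830 mm.

A is a house frame. B is a stool. The stool is against the house frame's +x side, with their −y faces flush. The x-coordinate of the shared face is 3830 mm.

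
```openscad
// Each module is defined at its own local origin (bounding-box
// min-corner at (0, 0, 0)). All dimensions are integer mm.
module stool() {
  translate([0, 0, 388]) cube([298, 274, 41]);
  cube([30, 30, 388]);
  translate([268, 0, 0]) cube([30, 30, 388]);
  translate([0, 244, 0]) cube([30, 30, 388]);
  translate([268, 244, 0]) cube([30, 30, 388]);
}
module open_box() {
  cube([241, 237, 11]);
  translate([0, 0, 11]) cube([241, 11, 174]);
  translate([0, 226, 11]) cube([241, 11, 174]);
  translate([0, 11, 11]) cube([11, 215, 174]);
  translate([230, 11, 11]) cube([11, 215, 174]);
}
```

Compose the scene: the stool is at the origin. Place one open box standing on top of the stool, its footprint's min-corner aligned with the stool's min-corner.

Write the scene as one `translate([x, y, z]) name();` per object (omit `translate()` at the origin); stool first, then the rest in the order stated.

stool();
translate([0, 0, 429]) open_box();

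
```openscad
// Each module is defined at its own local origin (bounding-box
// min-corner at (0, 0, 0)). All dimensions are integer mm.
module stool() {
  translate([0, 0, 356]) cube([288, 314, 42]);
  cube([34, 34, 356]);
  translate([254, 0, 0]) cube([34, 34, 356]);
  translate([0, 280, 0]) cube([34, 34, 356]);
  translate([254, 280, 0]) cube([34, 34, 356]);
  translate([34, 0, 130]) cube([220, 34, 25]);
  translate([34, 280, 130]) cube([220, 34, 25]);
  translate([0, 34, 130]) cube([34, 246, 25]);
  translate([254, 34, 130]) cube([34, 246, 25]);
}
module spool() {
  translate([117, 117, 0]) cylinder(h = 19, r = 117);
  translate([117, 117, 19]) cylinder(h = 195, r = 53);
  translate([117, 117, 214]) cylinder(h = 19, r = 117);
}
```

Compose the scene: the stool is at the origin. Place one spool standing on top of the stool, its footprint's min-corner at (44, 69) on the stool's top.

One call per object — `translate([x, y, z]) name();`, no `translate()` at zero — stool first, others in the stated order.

stool();
translate([44, 69, 398]) spool();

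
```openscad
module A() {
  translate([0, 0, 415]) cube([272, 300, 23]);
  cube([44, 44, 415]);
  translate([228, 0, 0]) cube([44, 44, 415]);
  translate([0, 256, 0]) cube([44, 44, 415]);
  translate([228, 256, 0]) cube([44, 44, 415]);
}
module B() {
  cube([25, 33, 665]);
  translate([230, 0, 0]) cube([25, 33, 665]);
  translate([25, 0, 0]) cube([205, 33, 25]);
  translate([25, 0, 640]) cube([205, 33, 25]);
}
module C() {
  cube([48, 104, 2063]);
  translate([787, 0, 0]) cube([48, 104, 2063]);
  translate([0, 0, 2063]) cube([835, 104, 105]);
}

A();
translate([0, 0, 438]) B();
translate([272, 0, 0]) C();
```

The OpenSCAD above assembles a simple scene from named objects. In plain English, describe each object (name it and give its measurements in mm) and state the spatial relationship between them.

A is a four-legged stool. The seat is 272×300 mm, 23 mm thick, top at z = 438 mm. It stands on four square legs, each 44×44 mm in cross-section, from z = 0 to the seat underside, each flush with a corner of the seat.

B is a picture frame with a 205×615 mm rectangular opening (x by z) and a uniform 25 mm border on every side. Frame depth is 33 mm along y. It is built from two vertical stiles running the full outside height and two horizontal rails spanning the gap between the stiles.

C is a rectangular door frame: two vertical jambs of 48×104 mm section, 2063 mm tall, with a clear opening 739 mm wide between their inner faces. A header 105 mm tall and 104 mm deep lies on top of the jambs and spans the full outside width.

The picture frame is on top of the stool. The door frame is against the stool's +x side, with their −y faces flush.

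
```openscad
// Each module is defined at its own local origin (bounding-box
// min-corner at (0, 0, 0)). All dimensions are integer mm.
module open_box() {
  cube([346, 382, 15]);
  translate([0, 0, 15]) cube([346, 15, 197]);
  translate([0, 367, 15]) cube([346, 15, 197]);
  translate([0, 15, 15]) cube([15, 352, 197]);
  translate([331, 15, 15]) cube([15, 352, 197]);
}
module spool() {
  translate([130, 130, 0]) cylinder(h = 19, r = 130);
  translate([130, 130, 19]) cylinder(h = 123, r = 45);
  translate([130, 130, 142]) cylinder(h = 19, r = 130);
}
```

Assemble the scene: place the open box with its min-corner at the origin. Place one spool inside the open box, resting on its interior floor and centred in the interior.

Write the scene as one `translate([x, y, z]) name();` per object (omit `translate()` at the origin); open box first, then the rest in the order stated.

open_box();
translate([43, 61, 15]) spool();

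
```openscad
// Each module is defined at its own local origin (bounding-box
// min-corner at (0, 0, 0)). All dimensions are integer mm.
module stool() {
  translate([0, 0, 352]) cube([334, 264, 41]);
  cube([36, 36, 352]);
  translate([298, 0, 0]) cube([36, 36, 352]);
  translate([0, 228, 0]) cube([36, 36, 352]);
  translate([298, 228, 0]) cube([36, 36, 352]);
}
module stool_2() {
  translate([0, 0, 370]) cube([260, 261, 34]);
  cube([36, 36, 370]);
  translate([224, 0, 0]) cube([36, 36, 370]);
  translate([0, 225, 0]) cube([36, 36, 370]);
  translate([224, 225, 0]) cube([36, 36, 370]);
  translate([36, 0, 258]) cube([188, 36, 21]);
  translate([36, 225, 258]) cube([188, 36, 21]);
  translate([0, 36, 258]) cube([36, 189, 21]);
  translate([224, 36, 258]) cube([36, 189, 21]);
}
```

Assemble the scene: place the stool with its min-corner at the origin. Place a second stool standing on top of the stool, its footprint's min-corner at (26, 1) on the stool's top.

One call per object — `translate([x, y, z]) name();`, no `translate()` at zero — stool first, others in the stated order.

stool();
translate([26, 1, 393]) stool_2();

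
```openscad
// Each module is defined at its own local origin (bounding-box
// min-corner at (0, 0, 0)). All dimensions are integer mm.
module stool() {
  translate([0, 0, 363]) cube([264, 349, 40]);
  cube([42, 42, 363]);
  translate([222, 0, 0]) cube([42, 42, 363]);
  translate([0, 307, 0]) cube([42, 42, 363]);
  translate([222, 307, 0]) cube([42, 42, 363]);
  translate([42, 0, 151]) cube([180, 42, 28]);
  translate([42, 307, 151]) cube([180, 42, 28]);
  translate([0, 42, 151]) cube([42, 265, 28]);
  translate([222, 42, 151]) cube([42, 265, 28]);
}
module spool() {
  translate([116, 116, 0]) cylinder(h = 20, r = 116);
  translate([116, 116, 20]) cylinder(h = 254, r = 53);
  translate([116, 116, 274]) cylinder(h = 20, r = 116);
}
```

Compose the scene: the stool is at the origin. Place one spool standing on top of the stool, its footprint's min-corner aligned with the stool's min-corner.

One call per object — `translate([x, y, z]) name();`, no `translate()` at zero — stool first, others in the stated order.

stool();
translate([0, 0, 403]) spool();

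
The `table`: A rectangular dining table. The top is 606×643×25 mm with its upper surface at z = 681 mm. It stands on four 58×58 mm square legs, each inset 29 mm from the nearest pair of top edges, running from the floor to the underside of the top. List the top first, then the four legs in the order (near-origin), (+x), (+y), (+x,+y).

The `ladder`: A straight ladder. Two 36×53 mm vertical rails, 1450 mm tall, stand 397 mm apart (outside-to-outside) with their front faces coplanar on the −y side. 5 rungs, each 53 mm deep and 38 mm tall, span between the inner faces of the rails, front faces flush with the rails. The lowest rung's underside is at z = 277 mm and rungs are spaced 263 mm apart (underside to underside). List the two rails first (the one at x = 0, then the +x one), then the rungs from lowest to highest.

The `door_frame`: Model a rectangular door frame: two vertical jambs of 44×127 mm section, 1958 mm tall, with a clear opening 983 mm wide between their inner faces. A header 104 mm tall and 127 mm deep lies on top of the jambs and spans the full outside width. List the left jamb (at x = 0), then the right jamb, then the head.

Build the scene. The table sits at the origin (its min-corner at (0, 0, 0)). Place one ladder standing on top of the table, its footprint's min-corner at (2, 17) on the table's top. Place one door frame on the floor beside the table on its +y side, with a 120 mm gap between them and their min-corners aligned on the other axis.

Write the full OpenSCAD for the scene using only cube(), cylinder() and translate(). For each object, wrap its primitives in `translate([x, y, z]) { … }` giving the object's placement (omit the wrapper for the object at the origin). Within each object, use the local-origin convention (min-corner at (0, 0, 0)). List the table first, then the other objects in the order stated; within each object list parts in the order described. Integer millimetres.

translate([0, 0, 656]) cube([606, 643, 25]);
translate([29, 29, 0]) cube([58, 58, 656]);
translate([519, 29, 0]) cube([58, 58, 656]);
translate([29, 556, 0]) cube([58, 58, 656]);
translate([519, 556, 0]) cube([58, 58, 656]);
translate([2, 17, 681]) {
  cube([36, 53, 1450]);
  translate([361, 0, 0]) cube([36, 53, 1450]);
  translate([36, 0, 277]) cube([325, 53, 38]);
  translate([36, 0, 540]) cube([325, 53, 38]);
  translate([36, 0, 803]) cube([325, 53, 38]);
  translate([36, 0, 1066]) cube([325, 53, 38]);
  translate([36, 0, 1329]) cube([325, 53, 38]);
}
translate([0, 763, 0]) {
  cube([44, 127, 1958]);
  translate([1027, 0, 0]) cube([44, 127, 1958]);
  translate([0, 0, 1958]) cube([1071, 127, 104]);
}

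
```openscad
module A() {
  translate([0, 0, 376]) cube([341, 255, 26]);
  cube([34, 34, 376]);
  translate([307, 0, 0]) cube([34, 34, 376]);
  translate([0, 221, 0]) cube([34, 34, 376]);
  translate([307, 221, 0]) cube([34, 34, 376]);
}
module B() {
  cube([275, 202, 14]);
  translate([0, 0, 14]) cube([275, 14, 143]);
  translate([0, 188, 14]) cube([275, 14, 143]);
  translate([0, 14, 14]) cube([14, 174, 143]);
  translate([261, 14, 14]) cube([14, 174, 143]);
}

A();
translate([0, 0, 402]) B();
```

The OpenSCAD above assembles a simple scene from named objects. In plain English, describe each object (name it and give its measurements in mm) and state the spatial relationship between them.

A is a simple wooden stool: a rectangular seat 341 mm (x) by 255 mm (y), 26 mm thick, top face at z = 402 mm, on four square legs, each 34×34 mm in cross-section. The legs rest on z = 0, each flush with a corner of the seat.

B is an open-topped rectangular box: outside dimensions 275×202×157 mm, with a uniform wall and base thickness of 14 mm. The base is a full 275×202 slab on the floor; four walls sit on top of the base. The front and back walls (the −y and +y sides) span the full width; the two side walls fit between them.

The open box is on top of the stool.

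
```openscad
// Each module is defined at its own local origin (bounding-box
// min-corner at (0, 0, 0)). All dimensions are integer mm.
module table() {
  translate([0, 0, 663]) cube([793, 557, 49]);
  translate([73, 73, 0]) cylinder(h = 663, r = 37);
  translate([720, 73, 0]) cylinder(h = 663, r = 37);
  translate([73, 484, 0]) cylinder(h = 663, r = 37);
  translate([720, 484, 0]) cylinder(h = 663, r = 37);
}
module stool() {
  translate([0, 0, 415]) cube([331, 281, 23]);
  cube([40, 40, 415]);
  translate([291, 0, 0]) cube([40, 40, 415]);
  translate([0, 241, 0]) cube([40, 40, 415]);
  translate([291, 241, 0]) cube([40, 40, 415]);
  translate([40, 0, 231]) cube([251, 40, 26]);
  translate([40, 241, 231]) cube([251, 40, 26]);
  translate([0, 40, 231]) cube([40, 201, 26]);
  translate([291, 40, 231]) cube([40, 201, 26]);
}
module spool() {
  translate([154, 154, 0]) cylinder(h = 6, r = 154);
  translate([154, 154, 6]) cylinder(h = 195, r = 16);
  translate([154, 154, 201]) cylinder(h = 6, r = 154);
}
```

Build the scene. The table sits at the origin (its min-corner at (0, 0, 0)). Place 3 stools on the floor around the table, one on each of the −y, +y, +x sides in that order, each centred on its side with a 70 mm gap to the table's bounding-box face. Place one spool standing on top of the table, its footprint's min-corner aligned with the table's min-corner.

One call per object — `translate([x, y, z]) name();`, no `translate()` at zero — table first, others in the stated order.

table();
translate([231, -351, 0]) stool();
translate([231, 627, 0]) stool();
translate([863, 138, 0]) stool();
translate([0, 0, 712]) spool();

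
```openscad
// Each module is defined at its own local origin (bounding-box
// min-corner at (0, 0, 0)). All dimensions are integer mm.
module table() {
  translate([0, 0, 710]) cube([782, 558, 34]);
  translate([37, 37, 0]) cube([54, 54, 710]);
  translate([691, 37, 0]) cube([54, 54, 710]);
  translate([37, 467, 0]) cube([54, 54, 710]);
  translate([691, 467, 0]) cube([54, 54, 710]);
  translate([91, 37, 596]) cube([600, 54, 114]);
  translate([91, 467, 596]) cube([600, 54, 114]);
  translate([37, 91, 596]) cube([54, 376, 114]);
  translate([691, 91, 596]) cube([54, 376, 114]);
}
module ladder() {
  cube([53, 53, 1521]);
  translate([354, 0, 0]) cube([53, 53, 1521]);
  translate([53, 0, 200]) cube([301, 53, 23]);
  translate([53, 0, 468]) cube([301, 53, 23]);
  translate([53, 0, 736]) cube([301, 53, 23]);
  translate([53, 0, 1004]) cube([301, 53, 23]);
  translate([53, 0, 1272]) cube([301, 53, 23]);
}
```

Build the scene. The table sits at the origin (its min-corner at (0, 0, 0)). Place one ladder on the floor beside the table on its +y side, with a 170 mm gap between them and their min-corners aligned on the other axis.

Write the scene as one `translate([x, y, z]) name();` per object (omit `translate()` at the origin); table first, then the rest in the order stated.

table();
translate([0, 728, 0]) ladder();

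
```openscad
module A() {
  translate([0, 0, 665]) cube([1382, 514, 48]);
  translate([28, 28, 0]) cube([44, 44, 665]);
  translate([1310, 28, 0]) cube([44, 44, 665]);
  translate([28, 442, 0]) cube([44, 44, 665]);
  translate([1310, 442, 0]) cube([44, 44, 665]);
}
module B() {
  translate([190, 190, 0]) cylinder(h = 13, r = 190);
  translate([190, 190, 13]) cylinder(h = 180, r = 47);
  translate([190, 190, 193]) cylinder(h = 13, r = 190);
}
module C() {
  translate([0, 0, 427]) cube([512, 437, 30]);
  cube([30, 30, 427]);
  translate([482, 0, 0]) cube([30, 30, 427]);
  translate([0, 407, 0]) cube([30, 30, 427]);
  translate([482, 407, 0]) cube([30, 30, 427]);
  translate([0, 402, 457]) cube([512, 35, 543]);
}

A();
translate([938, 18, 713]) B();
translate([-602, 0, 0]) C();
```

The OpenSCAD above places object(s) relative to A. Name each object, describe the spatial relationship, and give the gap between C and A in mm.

The chair's nearest face is 90 mm from the table's −x face.

A is a table. B is a spool. C is a chair. The spool is on top of the table. The chair is on the floor beside the table on its −x side. The gap between the chair and the table is 90 mm.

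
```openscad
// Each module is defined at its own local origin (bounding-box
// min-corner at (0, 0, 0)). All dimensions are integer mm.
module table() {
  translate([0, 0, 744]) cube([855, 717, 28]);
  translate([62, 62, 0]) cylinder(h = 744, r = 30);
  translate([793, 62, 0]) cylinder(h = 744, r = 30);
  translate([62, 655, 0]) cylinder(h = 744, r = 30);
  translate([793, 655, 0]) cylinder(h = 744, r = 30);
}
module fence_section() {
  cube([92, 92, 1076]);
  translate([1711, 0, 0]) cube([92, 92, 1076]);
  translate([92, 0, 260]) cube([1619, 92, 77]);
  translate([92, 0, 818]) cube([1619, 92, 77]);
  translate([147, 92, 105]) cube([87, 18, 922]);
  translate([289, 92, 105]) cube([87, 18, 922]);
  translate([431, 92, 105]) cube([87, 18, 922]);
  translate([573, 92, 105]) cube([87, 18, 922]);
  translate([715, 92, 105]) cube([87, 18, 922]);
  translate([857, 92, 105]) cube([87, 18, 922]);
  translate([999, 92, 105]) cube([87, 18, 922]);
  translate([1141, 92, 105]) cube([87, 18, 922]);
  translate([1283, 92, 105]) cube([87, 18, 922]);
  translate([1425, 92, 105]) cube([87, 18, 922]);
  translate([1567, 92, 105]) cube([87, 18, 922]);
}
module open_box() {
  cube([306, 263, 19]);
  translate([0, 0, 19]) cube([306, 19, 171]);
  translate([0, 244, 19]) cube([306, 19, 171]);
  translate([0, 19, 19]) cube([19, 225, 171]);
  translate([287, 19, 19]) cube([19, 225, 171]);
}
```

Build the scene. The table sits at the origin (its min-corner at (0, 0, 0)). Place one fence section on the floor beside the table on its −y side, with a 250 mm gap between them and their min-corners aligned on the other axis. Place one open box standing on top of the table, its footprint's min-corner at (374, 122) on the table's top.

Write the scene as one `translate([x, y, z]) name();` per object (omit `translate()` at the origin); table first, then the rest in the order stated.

table();
translate([0, -360, 0]) fence_section();
translate([374, 122, 772]) open_box();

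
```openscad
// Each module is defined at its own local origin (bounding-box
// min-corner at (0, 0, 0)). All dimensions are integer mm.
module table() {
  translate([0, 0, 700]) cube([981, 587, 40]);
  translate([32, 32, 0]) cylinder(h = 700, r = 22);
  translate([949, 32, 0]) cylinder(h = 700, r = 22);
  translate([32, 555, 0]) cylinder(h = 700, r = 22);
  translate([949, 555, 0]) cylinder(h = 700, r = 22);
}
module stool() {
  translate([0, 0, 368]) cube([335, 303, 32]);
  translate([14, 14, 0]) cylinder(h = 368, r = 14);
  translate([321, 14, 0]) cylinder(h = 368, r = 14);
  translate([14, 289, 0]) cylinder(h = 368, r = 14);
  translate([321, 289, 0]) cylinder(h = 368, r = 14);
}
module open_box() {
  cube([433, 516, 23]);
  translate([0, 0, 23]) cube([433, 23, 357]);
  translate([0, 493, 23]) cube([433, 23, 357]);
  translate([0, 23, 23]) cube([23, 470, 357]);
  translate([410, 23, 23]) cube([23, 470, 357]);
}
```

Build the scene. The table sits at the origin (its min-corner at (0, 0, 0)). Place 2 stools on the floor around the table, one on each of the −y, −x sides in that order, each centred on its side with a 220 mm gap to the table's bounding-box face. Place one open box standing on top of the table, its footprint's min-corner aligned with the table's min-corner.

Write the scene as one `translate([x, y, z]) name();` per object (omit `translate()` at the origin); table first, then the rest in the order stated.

table();
translate([323, -523, 0]) stool();
translate([-555, 142, 0]) stool();
translate([0, 0, 740]) open_box();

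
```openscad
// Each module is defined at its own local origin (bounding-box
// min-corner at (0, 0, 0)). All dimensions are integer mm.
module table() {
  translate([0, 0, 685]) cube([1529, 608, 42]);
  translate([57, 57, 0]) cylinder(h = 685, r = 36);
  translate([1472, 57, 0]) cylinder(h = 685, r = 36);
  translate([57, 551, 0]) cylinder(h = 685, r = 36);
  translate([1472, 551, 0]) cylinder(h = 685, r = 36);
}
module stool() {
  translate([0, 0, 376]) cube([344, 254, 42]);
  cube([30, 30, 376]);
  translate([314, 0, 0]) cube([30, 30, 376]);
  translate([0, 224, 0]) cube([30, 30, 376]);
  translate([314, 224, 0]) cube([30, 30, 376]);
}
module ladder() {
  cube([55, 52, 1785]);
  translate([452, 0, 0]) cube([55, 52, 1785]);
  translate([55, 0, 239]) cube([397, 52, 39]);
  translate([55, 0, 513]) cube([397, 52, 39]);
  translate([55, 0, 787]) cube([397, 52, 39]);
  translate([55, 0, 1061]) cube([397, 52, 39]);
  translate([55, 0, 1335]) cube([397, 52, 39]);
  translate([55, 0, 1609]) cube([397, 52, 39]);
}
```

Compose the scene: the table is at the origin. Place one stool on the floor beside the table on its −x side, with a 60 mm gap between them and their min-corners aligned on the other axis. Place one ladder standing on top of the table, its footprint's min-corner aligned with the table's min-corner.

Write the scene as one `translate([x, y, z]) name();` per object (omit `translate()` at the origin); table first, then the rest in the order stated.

table();
translate([-404, 0, 0]) stool();
translate([0, 0, 727]) ladder();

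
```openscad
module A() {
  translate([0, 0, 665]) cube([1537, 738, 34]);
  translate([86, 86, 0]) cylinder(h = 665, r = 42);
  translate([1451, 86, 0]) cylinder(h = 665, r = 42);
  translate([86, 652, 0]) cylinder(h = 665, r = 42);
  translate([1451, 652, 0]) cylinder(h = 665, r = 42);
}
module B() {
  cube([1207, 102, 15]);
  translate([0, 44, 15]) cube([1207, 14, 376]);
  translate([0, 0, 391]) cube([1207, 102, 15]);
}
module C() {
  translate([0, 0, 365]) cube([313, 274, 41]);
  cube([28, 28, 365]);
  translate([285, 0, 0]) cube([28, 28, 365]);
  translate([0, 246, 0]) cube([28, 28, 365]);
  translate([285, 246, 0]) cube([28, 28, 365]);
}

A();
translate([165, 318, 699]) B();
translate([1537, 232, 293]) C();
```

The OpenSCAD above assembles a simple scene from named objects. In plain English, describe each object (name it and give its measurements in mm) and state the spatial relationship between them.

A is a table with a 1537×738 mm rectangular top, 34 mm thick, top surface at z = 699 mm, supported by four round legs of 84 mm diameter, each leg's bounding box inset 44 mm from the nearest pair of top edges, running from the floor.

B is an I-beam lying along x, 1207 mm long. Overall section height 406 mm. Two flanges 102 mm wide (y) and 15 mm thick, one on the floor and one at the top; a web 14 mm thick runs between them, centred on the flange width.

C is a four-legged stool. The seat is 313×274 mm, 41 mm thick, top at z = 406 mm. It stands on four square legs, each 28×28 mm in cross-section, from z = 0 to the seat underside, each flush with a corner of the seat.

The I-beam is on top of the table, centred. The stool is beside the table with their tops flush at z = 699.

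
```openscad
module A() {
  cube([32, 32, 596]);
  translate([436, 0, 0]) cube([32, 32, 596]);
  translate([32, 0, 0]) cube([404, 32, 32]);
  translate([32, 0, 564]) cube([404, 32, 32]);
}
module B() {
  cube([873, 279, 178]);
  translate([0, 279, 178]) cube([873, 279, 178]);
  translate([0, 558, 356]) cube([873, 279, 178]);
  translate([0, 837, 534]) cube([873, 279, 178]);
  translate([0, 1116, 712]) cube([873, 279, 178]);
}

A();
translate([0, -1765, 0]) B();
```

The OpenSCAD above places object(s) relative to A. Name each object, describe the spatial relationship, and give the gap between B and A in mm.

The staircase's nearest face is 370 mm from the picture frame's −y face.

A is a picture frame. B is a staircase. The staircase is on the floor beside the picture frame on its −y side. The gap between the staircase and the picture frame is 370 mm.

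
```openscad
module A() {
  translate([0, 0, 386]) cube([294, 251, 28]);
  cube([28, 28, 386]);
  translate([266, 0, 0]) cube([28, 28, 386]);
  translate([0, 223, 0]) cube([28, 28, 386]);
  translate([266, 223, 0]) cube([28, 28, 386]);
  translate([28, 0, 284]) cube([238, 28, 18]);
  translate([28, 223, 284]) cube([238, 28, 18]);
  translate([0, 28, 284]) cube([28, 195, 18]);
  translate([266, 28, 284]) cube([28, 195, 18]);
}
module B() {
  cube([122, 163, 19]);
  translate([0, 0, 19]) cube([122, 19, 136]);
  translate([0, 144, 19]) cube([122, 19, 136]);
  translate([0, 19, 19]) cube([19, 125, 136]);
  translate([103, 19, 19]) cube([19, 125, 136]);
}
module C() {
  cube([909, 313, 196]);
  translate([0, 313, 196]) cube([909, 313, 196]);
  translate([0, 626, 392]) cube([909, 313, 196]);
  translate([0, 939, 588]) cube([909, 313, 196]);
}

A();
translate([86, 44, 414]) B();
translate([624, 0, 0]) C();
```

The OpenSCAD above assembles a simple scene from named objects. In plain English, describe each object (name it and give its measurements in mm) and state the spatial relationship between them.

A is a four-legged stool. The seat is 294×251 mm, 28 mm thick, top at z = 414 mm. It stands on four square legs, each 28×28 mm in cross-section, from z = 0 to the seat underside, each flush with a corner of the seat. Four stretchers, 28 mm wide and 18 mm tall, connect adjacent legs with their undersides at z = 284 mm, each running between the inner faces of the legs it joins and aligned with the legs' outer faces on the other axis.

B is an open storage box with external size 122×163×155 mm and wall thickness 19 mm (the base is also 19 mm thick). The base covers the whole footprint; the four walls stand on the base, with the y-facing walls full-width and the x-facing walls fitting between their inner faces.

C is a run of 4 identical solid stair steps. Each tread is 909×313 mm and each step block is 196 mm high. Step 1 rests on the floor; step k is offset from step 1 by (k−1)×313 mm in y and (k−1)×196 mm in z.

The open box is on top of the stool, centred. The staircase is on the floor beside the stool on its +x side.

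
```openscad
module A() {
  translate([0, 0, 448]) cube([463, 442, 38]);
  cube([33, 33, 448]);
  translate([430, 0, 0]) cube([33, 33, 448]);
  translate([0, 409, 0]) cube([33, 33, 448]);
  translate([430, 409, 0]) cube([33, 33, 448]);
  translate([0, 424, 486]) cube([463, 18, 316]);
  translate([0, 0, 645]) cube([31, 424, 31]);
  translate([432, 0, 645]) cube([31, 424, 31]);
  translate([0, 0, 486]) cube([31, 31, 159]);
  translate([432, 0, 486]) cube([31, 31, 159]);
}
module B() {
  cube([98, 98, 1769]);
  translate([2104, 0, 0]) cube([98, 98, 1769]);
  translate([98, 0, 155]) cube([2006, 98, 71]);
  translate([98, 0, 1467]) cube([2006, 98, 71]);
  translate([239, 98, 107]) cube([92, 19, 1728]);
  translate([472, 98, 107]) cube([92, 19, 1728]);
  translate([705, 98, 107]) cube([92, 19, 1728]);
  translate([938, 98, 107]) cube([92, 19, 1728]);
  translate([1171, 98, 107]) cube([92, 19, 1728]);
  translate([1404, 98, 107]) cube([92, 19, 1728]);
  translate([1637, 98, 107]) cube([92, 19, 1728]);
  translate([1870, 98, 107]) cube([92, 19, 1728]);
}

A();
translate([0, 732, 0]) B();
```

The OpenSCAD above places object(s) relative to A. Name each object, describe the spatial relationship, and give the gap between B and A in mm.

A is a chair. B is a fence section. The fence section is on the floor beside the chair on its +y side. The gap between the fence section and the chair is 290 mm.

The fence section's nearest face is 290 mm from the chair's +y face.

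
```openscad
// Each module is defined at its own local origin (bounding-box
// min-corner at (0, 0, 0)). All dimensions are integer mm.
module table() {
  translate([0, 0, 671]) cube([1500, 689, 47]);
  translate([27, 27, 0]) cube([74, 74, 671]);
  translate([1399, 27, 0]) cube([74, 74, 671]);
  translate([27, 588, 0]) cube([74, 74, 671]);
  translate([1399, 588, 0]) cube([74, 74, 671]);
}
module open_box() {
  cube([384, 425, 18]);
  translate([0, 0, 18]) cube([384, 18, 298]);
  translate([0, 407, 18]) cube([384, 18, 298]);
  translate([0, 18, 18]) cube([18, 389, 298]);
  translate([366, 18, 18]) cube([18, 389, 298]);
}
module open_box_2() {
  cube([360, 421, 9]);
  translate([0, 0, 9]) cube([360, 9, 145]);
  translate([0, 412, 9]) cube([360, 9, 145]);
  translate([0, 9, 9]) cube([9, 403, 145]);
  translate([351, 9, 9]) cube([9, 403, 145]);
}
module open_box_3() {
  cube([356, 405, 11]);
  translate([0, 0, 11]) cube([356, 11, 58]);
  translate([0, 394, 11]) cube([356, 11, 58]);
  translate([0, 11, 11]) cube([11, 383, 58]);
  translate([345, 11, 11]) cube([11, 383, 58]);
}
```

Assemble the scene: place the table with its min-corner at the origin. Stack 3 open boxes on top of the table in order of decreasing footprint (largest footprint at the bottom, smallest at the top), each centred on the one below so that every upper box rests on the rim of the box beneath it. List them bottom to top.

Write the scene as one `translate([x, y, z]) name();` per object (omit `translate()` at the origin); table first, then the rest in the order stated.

table();
translate([558, 132, 718]) open_box();
translate([570, 134, 1034]) open_box_2();
translate([572, 142, 1188]) open_box_3();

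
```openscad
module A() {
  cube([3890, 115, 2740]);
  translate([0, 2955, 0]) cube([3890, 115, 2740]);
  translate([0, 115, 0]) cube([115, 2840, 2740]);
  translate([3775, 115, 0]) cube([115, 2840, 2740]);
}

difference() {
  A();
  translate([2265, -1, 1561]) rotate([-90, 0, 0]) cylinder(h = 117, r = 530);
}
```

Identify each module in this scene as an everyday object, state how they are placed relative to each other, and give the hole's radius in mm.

A is a house frame. The house frame has a circular hole through its front wall. The hole's radius is 530 mm.

The subtracted cylinder has r = 530 mm.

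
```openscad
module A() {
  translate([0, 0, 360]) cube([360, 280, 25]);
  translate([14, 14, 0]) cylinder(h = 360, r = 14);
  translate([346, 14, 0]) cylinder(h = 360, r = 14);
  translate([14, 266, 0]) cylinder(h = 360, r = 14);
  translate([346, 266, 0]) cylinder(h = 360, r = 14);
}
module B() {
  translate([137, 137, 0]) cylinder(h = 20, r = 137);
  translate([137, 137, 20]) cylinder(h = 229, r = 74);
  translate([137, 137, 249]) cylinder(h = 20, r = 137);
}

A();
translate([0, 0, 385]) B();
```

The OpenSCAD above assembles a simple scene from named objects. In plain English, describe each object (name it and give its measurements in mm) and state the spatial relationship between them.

A is a four-legged stool. The seat is 360×280 mm, 25 mm thick, top at z = 385 mm. It stands on four round legs, each 28 mm in diameter, from z = 0 to the seat underside, each leg's axis is inset half a diameter from the nearest pair of seat edges (so the leg's bounding box is flush with the corner).

B is a spool: two coaxial disc flanges of radius 137 mm and thickness 20 mm, joined by a core cylinder of radius 74 mm and height 229 mm. The lower flange rests on z = 0 and the three cylinders share a vertical axis.

The spool is on top of the stool.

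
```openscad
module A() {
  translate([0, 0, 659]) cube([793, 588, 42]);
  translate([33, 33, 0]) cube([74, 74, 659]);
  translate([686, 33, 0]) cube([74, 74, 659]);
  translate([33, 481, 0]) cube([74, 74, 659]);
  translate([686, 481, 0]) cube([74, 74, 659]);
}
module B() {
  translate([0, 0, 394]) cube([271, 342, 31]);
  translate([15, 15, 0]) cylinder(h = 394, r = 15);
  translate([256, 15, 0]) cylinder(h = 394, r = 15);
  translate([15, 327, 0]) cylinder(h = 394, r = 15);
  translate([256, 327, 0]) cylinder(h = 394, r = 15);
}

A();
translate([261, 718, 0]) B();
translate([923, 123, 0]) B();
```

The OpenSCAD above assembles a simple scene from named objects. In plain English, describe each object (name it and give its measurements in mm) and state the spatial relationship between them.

A is a rectangular dining table. The top is 793×588×42 mm with its upper surface at z = 701 mm. It stands on four 74×74 mm square legs, each inset 33 mm from the nearest pair of top edges, running from the floor to the underside of the top.

B is a four-legged stool. The seat is a 271×342×31 mm slab whose top surface is at z = 425 mm; four round legs, each 30 mm in diameter, run from the floor (z = 0) to the underside of the seat, each leg's axis is inset half a diameter from the nearest pair of seat edges (so the leg's bounding box is flush with the corner).

Two stools sit around the table at the +y, +x sides.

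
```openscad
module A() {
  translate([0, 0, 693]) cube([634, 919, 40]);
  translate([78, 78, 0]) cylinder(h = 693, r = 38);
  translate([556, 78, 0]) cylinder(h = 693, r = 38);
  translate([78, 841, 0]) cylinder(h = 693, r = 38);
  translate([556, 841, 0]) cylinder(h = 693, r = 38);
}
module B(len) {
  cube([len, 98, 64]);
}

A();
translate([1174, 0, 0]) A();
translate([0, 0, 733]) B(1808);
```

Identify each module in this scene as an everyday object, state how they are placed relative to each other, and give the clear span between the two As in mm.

A is a table. B is a beam. A beam spans the tops of two tables. The clear span between the two tables is 540 mm.

Second table starts at x = 1174; first ends at x = 634; clear span = 1174 − 634 = 540 mm.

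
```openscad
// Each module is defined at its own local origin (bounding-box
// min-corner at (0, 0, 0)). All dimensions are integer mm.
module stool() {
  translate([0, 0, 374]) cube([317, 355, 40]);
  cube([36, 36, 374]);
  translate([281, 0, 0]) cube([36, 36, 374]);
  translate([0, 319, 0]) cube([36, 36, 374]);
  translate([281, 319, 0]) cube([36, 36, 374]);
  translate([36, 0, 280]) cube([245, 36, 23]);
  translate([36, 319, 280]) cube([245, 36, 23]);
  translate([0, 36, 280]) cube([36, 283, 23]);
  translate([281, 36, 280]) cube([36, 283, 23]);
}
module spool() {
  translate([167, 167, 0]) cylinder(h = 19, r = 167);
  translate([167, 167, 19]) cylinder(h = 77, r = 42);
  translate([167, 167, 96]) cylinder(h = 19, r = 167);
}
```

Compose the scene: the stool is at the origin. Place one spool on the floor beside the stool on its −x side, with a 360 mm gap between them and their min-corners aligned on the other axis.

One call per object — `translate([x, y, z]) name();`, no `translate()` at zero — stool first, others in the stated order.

stool();
translate([-694, 0, 0]) spool();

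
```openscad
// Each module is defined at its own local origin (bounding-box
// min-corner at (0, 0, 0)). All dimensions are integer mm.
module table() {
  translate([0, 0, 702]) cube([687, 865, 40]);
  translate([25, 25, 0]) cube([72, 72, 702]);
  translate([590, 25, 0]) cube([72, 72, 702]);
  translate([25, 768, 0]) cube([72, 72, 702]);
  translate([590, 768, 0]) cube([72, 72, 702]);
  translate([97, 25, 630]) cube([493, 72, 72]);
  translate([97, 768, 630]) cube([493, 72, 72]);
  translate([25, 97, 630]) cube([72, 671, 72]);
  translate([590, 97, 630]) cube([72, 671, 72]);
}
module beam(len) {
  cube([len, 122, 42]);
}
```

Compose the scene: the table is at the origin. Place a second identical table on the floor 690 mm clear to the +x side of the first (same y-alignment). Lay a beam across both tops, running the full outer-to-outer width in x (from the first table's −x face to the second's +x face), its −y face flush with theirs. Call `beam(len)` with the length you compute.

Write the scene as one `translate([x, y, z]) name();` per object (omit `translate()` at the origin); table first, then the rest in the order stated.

table();
translate([1377, 0, 0]) table();
translate([0, 0, 742]) beam(2064);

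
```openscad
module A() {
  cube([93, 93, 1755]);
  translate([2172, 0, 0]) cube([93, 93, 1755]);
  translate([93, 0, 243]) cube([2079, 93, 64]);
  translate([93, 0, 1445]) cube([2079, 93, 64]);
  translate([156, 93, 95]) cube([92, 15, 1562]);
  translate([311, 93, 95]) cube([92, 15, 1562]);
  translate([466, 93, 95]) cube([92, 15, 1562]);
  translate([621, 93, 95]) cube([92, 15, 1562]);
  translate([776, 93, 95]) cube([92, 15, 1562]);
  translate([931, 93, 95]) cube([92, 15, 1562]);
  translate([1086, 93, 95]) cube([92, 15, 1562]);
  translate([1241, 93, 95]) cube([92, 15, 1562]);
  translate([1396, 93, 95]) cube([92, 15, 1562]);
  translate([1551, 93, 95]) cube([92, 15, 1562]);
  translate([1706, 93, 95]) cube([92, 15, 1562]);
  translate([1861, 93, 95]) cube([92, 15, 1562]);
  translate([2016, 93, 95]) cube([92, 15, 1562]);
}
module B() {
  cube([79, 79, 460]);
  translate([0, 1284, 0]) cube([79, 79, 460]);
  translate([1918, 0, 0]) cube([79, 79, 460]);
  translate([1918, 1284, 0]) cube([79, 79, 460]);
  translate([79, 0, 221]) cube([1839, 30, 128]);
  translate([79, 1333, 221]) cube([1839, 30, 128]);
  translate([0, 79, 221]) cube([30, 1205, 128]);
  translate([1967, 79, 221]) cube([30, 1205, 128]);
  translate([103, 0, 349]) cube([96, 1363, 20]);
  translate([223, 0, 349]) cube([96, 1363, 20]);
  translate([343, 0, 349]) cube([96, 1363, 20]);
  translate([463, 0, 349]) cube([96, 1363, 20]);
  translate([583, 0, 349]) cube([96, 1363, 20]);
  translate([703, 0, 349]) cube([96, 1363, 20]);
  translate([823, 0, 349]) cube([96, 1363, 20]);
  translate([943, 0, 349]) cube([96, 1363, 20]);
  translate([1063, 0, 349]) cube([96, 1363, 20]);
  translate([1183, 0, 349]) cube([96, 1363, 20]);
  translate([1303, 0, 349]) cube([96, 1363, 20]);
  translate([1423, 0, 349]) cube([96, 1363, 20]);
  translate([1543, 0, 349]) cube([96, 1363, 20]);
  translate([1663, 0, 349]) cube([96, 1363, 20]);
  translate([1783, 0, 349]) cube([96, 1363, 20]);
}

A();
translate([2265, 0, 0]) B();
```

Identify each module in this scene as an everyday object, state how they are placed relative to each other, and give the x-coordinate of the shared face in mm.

The fence section's +x face and the bed frame's −x face are both at x = 2265 mm.

A is a fence section. B is a bed frame. The bed frame is against the fence section's +x side, with their −y faces flush. The x-coordinate of the shared face is 2265 mm.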